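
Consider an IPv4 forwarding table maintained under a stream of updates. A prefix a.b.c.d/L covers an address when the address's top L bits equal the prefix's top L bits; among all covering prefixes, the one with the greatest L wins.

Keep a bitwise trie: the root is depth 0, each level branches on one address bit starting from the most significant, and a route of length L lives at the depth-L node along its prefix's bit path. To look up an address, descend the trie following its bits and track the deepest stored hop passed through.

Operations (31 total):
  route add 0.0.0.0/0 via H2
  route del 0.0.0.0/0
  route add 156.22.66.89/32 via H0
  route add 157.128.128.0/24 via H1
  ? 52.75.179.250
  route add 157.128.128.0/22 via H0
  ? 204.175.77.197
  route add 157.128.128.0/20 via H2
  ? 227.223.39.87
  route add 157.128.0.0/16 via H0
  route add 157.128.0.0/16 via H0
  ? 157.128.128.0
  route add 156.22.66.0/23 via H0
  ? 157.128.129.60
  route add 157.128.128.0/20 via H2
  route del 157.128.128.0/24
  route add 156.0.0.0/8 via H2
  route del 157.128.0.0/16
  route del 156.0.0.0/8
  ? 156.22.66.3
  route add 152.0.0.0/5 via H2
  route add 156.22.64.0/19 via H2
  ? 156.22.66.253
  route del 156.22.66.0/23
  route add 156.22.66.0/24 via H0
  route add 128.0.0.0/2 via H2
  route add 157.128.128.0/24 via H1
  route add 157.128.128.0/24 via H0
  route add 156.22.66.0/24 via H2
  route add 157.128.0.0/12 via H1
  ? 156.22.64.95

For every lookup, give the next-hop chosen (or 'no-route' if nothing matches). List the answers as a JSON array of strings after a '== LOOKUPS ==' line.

Process each operation:
  add 0.0.0.0/0 -> H2 at depth 0
  del 0.0.0.0/0 (clear depth 0)
  add 156.22.66.89/32 -> H0 at depth 32
  add 157.128.128.0/24 -> H1 at depth 24
  lookup 52.75.179.250: bits ε walk d0:- -> no-route
  add 157.128.128.0/22 -> H0 at depth 22
  lookup 204.175.77.197: bits 1 walk d0:-→d1:- -> no-route
  add 157.128.128.0/20 -> H2 at depth 20
  lookup 227.223.39.87: bits 1 walk d0:-→d1:- -> no-route
  add 157.128.0.0/16 -> H0 at depth 16
  add 157.128.0.0/16 -> H0 at depth 16
  lookup 157.128.128.0: bits 100111011000000010000000 walk d0:-→d1:-→d2:-→d3:-→d4:-→d5:-→d6:-→d7:-→d8:-→d9:-→d10:-→d11:-→d12:-→d13:-→d14:-→d15:-→d16:H0→d17:-→d18:-→d19:-→d20:H2→d21:-→d22:H0→d23:-→d24:H1 -> H1
  add 156.22.66.0/23 -> H0 at depth 23
  lookup 157.128.129.60: bits 10011101100000001000000 walk d0:-→d1:-→d2:-→d3:-→d4:-→d5:-→d6:-→d7:-→d8:-→d9:-→d10:-→d11:-→d12:-→d13:-→d14:-→d15:-→d16:H0→d17:-→d18:-→d19:-→d20:H2→d21:-→d22:H0→d23:- -> H0
  add 157.128.128.0/20 -> H2 at depth 20
  del 157.128.128.0/24 (clear depth 24)
  add 156.0.0.0/8 -> H2 at depth 8
  del 157.128.0.0/16 (clear depth 16)
  del 156.0.0.0/8 (clear depth 8)
  lookup 156.22.66.3: bits 1001110000010110010000100 walk d0:-→d1:-→d2:-→d3:-→d4:-→d5:-→d6:-→d7:-→d8:-→d9:-→d10:-→d11:-→d12:-→d13:-→d14:-→d15:-→d16:-→d17:-→d18:-→d19:-→d20:-→d21:-→d22:-→d23:H0→d24:-→d25:- -> H0
  add 152.0.0.0/5 -> H2 at depth 5
  add 156.22.64.0/19 -> H2 at depth 19
  lookup 156.22.66.253: bits 100111000001011001000010 walk d0:-→d1:-→d2:-→d3:-→d4:-→d5:H2→d6:-→d7:-→d8:-→d9:-→d10:-→d11:-→d12:-→d13:-→d14:-→d15:-→d16:-→d17:-→d18:-→d19:H2→d20:-→d21:-→d22:-→d23:H0→d24:- -> H0
  del 156.22.66.0/23 (clear depth 23)
  add 156.22.66.0/24 -> H0 at depth 24
  add 128.0.0.0/2 -> H2 at depth 2
  add 157.128.128.0/24 -> H1 at depth 24
  add 157.128.128.0/24 -> H0 at depth 24
  add 156.22.66.0/24 -> H2 at depth 24
  add 157.128.0.0/12 -> H1 at depth 12
  lookup 156.22.64.95: bits 1001110000010110010000 walk d0:-→d1:-→d2:H2→d3:-→d4:-→d5:H2→d6:-→d7:-→d8:-→d9:-→d10:-→d11:-→d12:-→d13:-→d14:-→d15:-→d16:-→d17:-→d18:-→d19:H2→d20:-→d21:-→d22:- -> H2

== LOOKUPS ==
["no-route","no-route","no-route","H1","H0","H0","H0","H2"]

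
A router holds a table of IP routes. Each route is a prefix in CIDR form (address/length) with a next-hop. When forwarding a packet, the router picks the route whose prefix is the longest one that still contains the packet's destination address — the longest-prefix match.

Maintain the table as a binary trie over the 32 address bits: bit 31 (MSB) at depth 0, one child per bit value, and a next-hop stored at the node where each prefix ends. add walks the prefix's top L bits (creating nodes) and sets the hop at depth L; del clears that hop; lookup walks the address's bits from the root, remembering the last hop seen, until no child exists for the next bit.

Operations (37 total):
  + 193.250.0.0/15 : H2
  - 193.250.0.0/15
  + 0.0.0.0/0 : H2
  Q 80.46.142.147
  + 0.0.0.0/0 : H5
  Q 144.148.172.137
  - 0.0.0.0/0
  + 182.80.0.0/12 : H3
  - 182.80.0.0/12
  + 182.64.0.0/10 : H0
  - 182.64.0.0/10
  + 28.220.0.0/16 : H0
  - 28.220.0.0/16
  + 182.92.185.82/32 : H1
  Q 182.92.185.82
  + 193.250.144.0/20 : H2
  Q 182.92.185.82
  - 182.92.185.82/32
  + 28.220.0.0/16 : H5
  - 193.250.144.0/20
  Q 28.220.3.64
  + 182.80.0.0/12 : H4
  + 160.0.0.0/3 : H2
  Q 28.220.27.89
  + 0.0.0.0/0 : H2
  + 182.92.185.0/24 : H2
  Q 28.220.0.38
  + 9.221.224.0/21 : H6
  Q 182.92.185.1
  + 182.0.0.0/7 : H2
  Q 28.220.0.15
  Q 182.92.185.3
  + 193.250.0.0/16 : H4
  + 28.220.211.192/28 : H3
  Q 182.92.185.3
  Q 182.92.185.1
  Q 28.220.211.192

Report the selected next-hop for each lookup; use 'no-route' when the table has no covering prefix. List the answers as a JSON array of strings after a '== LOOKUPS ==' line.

Process each operation:
  add 193.250.0.0/15 -> H2 at depth 15
  del 193.250.0.0/15 (clear depth 15)
  add 0.0.0.0/0 -> H2 at depth 0
  ? 80.46.142.147  path d0:H2  best=H2
  add 0.0.0.0/0 -> H5 at depth 0
  ? 144.148.172.137  path d0:H5→d1:-  best=H5
  del 0.0.0.0/0 (clear depth 0)
  add 182.80.0.0/12 -> H3 at depth 12
  del 182.80.0.0/12 (clear depth 12)
  add 182.64.0.0/10 -> H0 at depth 10
  del 182.64.0.0/10 (clear depth 10)
  add 28.220.0.0/16 -> H0 at depth 16
  del 28.220.0.0/16 (clear depth 16)
  add 182.92.185.82/32 -> H1 at depth 32
  ? 182.92.185.82  path d0:-→d1:-→d2:-→d3:-→d4:-→d5:-→d6:-→d7:-→d8:-→d9:-→d10:-→d11:-→d12:-→d13:-→d14:-→d15:-→d16:-→d17:-→d18:-→d19:-→d20:-→d21:-→d22:-→d23:-→d24:-→d25:-→d26:-→d27:-→d28:-→d29:-→d30:-→d31:-→d32:H1  best=H1
  add 193.250.144.0/20 -> H2 at depth 20
  ? 182.92.185.82  path d0:-→d1:-→d2:-→d3:-→d4:-→d5:-→d6:-→d7:-→d8:-→d9:-→d10:-→d11:-→d12:-→d13:-→d14:-→d15:-→d16:-→d17:-→d18:-→d19:-→d20:-→d21:-→d22:-→d23:-→d24:-→d25:-→d26:-→d27:-→d28:-→d29:-→d30:-→d31:-→d32:H1  best=H1
  del 182.92.185.82/32 (clear depth 32)
  add 28.220.0.0/16 -> H5 at depth 16
  del 193.250.144.0/20 (clear depth 20)
  ? 28.220.3.64  path d0:-→d1:-→d2:-→d3:-→d4:-→d5:-→d6:-→d7:-→d8:-→d9:-→d10:-→d11:-→d12:-→d13:-→d14:-→d15:-→d16:H5  best=H5
  add 182.80.0.0/12 -> H4 at depth 12
  add 160.0.0.0/3 -> H2 at depth 3
  ? 28.220.27.89  path d0:-→d1:-→d2:-→d3:-→d4:-→d5:-→d6:-→d7:-→d8:-→d9:-→d10:-→d11:-→d12:-→d13:-→d14:-→d15:-→d16:H5  best=H5
  add 0.0.0.0/0 -> H2 at depth 0
  add 182.92.185.0/24 -> H2 at depth 24
  ? 28.220.0.38  path d0:H2→d1:-→d2:-→d3:-→d4:-→d5:-→d6:-→d7:-→d8:-→d9:-→d10:-→d11:-→d12:-→d13:-→d14:-→d15:-→d16:H5  best=H5
  add 9.221.224.0/21 -> H6 at depth 21
  ? 182.92.185.1  path d0:H2→d1:-→d2:-→d3:H2→d4:-→d5:-→d6:-→d7:-→d8:-→d9:-→d10:-→d11:-→d12:H4→d13:-→d14:-→d15:-→d16:-→d17:-→d18:-→d19:-→d20:-→d21:-→d22:-→d23:-→d24:H2→d25:-  best=H2
  add 182.0.0.0/7 -> H2 at depth 7
  ? 28.220.0.15  path d0:H2→d1:-→d2:-→d3:-→d4:-→d5:-→d6:-→d7:-→d8:-→d9:-→d10:-→d11:-→d12:-→d13:-→d14:-→d15:-→d16:H5  best=H5
  ? 182.92.185.3  path d0:H2→d1:-→d2:-→d3:H2→d4:-→d5:-→d6:-→d7:H2→d8:-→d9:-→d10:-→d11:-→d12:H4→d13:-→d14:-→d15:-→d16:-→d17:-→d18:-→d19:-→d20:-→d21:-→d22:-→d23:-→d24:H2→d25:-  best=H2
  add 193.250.0.0/16 -> H4 at depth 16
  add 28.220.211.192/28 -> H3 at depth 28
  ? 182.92.185.3  path d0:H2→d1:-→d2:-→d3:H2→d4:-→d5:-→d6:-→d7:H2→d8:-→d9:-→d10:-→d11:-→d12:H4→d13:-→d14:-→d15:-→d16:-→d17:-→d18:-→d19:-→d20:-→d21:-→d22:-→d23:-→d24:H2→d25:-  best=H2
  ? 182.92.185.1  path d0:H2→d1:-→d2:-→d3:H2→d4:-→d5:-→d6:-→d7:H2→d8:-→d9:-→d10:-→d11:-→d12:H4→d13:-→d14:-→d15:-→d16:-→d17:-→d18:-→d19:-→d20:-→d21:-→d22:-→d23:-→d24:H2→d25:-  best=H2
  ? 28.220.211.192  path d0:H2→d1:-→d2:-→d3:-→d4:-→d5:-→d6:-→d7:-→d8:-→d9:-→d10:-→d11:-→d12:-→d13:-→d14:-→d15:-→d16:H5→d17:-→d18:-→d19:-→d20:-→d21:-→d22:-→d23:-→d24:-→d25:-→d26:-→d27:-→d28:H3  best=H3

== LOOKUPS ==
["H2","H5","H1","H1","H5","H5","H5","H2","H5","H2","H2","H2","H3"]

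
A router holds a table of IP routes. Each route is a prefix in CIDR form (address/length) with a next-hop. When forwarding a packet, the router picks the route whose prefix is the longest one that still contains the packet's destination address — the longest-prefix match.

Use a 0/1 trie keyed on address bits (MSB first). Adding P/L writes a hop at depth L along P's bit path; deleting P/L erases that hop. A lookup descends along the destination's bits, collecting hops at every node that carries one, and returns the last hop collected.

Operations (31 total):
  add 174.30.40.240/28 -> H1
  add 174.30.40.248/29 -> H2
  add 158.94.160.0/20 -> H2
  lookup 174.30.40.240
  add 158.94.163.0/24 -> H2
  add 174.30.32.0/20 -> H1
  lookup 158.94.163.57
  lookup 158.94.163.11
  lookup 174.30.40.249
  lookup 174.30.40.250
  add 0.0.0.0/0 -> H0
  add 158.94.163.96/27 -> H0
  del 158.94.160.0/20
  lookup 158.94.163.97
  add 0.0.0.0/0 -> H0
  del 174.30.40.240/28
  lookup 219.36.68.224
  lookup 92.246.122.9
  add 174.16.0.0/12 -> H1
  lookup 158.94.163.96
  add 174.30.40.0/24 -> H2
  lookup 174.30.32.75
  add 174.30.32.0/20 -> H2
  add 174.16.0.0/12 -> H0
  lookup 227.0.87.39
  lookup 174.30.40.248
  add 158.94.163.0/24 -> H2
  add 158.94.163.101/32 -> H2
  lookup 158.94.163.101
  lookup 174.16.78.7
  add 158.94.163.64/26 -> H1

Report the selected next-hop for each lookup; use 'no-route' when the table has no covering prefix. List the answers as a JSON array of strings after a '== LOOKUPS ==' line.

Trace:
  + 174.30.40.240/28 (H1) depth=28
  + 174.30.40.248/29 (H2) depth=29
  + 158.94.160.0/20 (H2) depth=20
  ? 174.30.40.240  path d0:-→d1:-→d2:-→d3:-→d4:-→d5:-→d6:-→d7:-→d8:-→d9:-→d10:-→d11:-→d12:-→d13:-→d14:-→d15:-→d16:-→d17:-→d18:-→d19:-→d20:-→d21:-→d22:-→d23:-→d24:-→d25:-→d26:-→d27:-→d28:H1  best=H1
  + 158.94.163.0/24 (H2) depth=24
  + 174.30.32.0/20 (H1) depth=20
  ? 158.94.163.57  path d0:-→d1:-→d2:-→d3:-→d4:-→d5:-→d6:-→d7:-→d8:-→d9:-→d10:-→d11:-→d12:-→d13:-→d14:-→d15:-→d16:-→d17:-→d18:-→d19:-→d20:H2→d21:-→d22:-→d23:-→d24:H2  best=H2
  ? 158.94.163.11  path d0:-→d1:-→d2:-→d3:-→d4:-→d5:-→d6:-→d7:-→d8:-→d9:-→d10:-→d11:-→d12:-→d13:-→d14:-→d15:-→d16:-→d17:-→d18:-→d19:-→d20:H2→d21:-→d22:-→d23:-→d24:H2  best=H2
  ? 174.30.40.249  path d0:-→d1:-→d2:-→d3:-→d4:-→d5:-→d6:-→d7:-→d8:-→d9:-→d10:-→d11:-→d12:-→d13:-→d14:-→d15:-→d16:-→d17:-→d18:-→d19:-→d20:H1→d21:-→d22:-→d23:-→d24:-→d25:-→d26:-→d27:-→d28:H1→d29:H2  best=H2
  ? 174.30.40.250  path d0:-→d1:-→d2:-→d3:-→d4:-→d5:-→d6:-→d7:-→d8:-→d9:-→d10:-→d11:-→d12:-→d13:-→d14:-→d15:-→d16:-→d17:-→d18:-→d19:-→d20:H1→d21:-→d22:-→d23:-→d24:-→d25:-→d26:-→d27:-→d28:H1→d29:H2  best=H2
  + 0.0.0.0/0 (H0) depth=0
  + 158.94.163.96/27 (H0) depth=27
  del 158.94.160.0/20 (clear depth 20)
  ? 158.94.163.97  path d0:H0→d1:-→d2:-→d3:-→d4:-→d5:-→d6:-→d7:-→d8:-→d9:-→d10:-→d11:-→d12:-→d13:-→d14:-→d15:-→d16:-→d17:-→d18:-→d19:-→d20:-→d21:-→d22:-→d23:-→d24:H2→d25:-→d26:-→d27:H0  best=H0
  + 0.0.0.0/0 (H0) depth=0
  del 174.30.40.240/28 (clear depth 28)
  ? 219.36.68.224  path d0:H0→d1:-  best=H0
  ? 92.246.122.9  path d0:H0  best=H0
  + 174.16.0.0/12 (H1) depth=12
  ? 158.94.163.96  path d0:H0→d1:-→d2:-→d3:-→d4:-→d5:-→d6:-→d7:-→d8:-→d9:-→d10:-→d11:-→d12:-→d13:-→d14:-→d15:-→d16:-→d17:-→d18:-→d19:-→d20:-→d21:-→d22:-→d23:-→d24:H2→d25:-→d26:-→d27:H0  best=H0
  + 174.30.40.0/24 (H2) depth=24
  ? 174.30.32.75  path d0:H0→d1:-→d2:-→d3:-→d4:-→d5:-→d6:-→d7:-→d8:-→d9:-→d10:-→d11:-→d12:H1→d13:-→d14:-→d15:-→d16:-→d17:-→d18:-→d19:-→d20:H1  best=H1
  + 174.30.32.0/20 (H2) depth=20
  + 174.16.0.0/12 (H0) depth=12
  ? 227.0.87.39  path d0:H0→d1:-  best=H0
  ? 174.30.40.248  path d0:H0→d1:-→d2:-→d3:-→d4:-→d5:-→d6:-→d7:-→d8:-→d9:-→d10:-→d11:-→d12:H0→d13:-→d14:-→d15:-→d16:-→d17:-→d18:-→d19:-→d20:H2→d21:-→d22:-→d23:-→d24:H2→d25:-→d26:-→d27:-→d28:-→d29:H2  best=H2
  + 158.94.163.0/24 (H2) depth=24
  + 158.94.163.101/32 (H2) depth=32
  ? 158.94.163.101  path d0:H0→d1:-→d2:-→d3:-→d4:-→d5:-→d6:-→d7:-→d8:-→d9:-→d10:-→d11:-→d12:-→d13:-→d14:-→d15:-→d16:-→d17:-→d18:-→d19:-→d20:-→d21:-→d22:-→d23:-→d24:H2→d25:-→d26:-→d27:H0→d28:-→d29:-→d30:-→d31:-→d32:H2  best=H2
  ? 174.16.78.7  path d0:H0→d1:-→d2:-→d3:-→d4:-→d5:-→d6:-→d7:-→d8:-→d9:-→d10:-→d11:-→d12:H0  best=H0
  + 158.94.163.64/26 (H1) depth=26

== LOOKUPS ==
["H1","H2","H2","H2","H2","H0","H0","H0","H0","H1","H0","H2","H2","H0"]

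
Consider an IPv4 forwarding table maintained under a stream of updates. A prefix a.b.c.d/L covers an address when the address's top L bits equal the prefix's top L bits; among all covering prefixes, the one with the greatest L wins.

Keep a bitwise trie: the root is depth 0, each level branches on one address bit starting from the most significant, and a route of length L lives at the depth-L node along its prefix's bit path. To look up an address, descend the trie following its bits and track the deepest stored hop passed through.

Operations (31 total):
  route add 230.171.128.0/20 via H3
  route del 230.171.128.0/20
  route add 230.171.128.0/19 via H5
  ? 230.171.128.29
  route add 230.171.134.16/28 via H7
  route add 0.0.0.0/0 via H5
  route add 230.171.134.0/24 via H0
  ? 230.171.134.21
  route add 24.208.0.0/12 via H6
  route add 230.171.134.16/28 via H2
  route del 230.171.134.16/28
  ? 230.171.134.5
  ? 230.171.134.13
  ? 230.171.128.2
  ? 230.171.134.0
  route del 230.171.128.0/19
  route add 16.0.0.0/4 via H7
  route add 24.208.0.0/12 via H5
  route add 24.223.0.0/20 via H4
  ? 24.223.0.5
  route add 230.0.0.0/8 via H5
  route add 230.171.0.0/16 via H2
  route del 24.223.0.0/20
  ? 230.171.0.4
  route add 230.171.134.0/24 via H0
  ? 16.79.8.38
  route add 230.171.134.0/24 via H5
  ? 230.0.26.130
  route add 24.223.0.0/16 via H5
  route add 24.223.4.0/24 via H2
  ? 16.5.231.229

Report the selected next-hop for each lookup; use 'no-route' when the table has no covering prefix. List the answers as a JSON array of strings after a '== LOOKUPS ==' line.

Trace:
  + 230.171.128.0/20 (H3) depth=20
  del 230.171.128.0/20 (clear depth 20)
  + 230.171.128.0/19 (H5) depth=19
  Q 230.171.128.29: descend 11100110101010111000 ; hops seen [H5] ; pick H5
  + 230.171.134.16/28 (H7) depth=28
  + 0.0.0.0/0 (H5) depth=0
  + 230.171.134.0/24 (H0) depth=24
  Q 230.171.134.21: descend 1110011010101011100001100001 ; hops seen [H5,H5,H0,H7] ; pick H7
  + 24.208.0.0/12 (H6) depth=12
  + 230.171.134.16/28 (H2) depth=28
  del 230.171.134.16/28 (clear depth 28)
  Q 230.171.134.5: descend 111001101010101110000110000 ; hops seen [H5,H5,H0] ; pick H0
  Q 230.171.134.13: descend 111001101010101110000110000 ; hops seen [H5,H5,H0] ; pick H0
  Q 230.171.128.2: descend 111001101010101110000 ; hops seen [H5,H5] ; pick H5
  Q 230.171.134.0: descend 111001101010101110000110000 ; hops seen [H5,H5,H0] ; pick H0
  del 230.171.128.0/19 (clear depth 19)
  + 16.0.0.0/4 (H7) depth=4
  + 24.208.0.0/12 (H5) depth=12
  + 24.223.0.0/20 (H4) depth=20
  Q 24.223.0.5: descend 00011000110111110000 ; hops seen [H5,H7,H5,H4] ; pick H4
  + 230.0.0.0/8 (H5) depth=8
  + 230.171.0.0/16 (H2) depth=16
  del 24.223.0.0/20 (clear depth 20)
  Q 230.171.0.4: descend 1110011010101011 ; hops seen [H5,H5,H2] ; pick H2
  + 230.171.134.0/24 (H0) depth=24
  Q 16.79.8.38: descend 0001 ; hops seen [H5,H7] ; pick H7
  + 230.171.134.0/24 (H5) depth=24
  Q 230.0.26.130: descend 11100110 ; hops seen [H5,H5] ; pick H5
  + 24.223.0.0/16 (H5) depth=16
  + 24.223.4.0/24 (H2) depth=24
  Q 16.5.231.229: descend 0001 ; hops seen [H5,H7] ; pick H7

== LOOKUPS ==
["H5","H7","H0","H0","H5","H0","H4","H2","H7","H5","H7"]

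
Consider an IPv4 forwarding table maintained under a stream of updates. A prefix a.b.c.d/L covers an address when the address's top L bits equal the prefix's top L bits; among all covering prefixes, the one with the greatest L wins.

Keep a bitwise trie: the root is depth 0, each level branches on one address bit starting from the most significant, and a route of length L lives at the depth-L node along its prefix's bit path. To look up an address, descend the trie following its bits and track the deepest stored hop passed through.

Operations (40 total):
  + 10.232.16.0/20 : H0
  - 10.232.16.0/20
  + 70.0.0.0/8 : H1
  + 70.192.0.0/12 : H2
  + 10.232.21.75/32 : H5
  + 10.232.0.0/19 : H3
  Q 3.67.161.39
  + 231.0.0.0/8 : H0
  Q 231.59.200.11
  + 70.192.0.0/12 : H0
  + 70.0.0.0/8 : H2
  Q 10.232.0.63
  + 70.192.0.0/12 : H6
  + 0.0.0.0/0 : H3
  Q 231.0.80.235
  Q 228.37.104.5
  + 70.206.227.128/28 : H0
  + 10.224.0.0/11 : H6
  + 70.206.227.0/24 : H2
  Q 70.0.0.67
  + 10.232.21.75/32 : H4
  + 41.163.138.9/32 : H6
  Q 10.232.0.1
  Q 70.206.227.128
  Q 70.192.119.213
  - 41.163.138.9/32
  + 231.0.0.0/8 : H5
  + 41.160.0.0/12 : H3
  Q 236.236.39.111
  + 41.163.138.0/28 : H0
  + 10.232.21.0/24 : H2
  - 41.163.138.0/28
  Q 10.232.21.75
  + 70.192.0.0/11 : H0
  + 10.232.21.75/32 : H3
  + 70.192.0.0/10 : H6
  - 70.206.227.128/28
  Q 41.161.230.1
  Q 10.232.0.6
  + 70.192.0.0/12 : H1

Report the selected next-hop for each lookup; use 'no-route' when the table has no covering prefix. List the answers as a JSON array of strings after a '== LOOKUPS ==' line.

Trace:
  + 10.232.16.0/20 (H0) depth=20
  del 10.232.16.0/20 (clear depth 20)
  + 70.0.0.0/8 (H1) depth=8
  + 70.192.0.0/12 (H2) depth=12
  + 10.232.21.75/32 (H5) depth=32
  + 10.232.0.0/19 (H3) depth=19
  lookup 3.67.161.39: bits 0000 walk d0:-→d1:-→d2:-→d3:-→d4:- -> no-route
  + 231.0.0.0/8 (H0) depth=8
  lookup 231.59.200.11: bits 11100111 walk d0:-→d1:-→d2:-→d3:-→d4:-→d5:-→d6:-→d7:-→d8:H0 -> H0
  + 70.192.0.0/12 (H0) depth=12
  + 70.0.0.0/8 (H2) depth=8
  lookup 10.232.0.63: bits 0000101011101000000 walk d0:-→d1:-→d2:-→d3:-→d4:-→d5:-→d6:-→d7:-→d8:-→d9:-→d10:-→d11:-→d12:-→d13:-→d14:-→d15:-→d16:-→d17:-→d18:-→d19:H3 -> H3
  + 70.192.0.0/12 (H6) depth=12
  + 0.0.0.0/0 (H3) depth=0
  lookup 231.0.80.235: bits 11100111 walk d0:H3→d1:-→d2:-→d3:-→d4:-→d5:-→d6:-→d7:-→d8:H0 -> H0
  lookup 228.37.104.5: bits 111001 walk d0:H3→d1:-→d2:-→d3:-→d4:-→d5:-→d6:- -> H3
  + 70.206.227.128/28 (H0) depth=28
  + 10.224.0.0/11 (H6) depth=11
  + 70.206.227.0/24 (H2) depth=24
  lookup 70.0.0.67: bits 01000110 walk d0:H3→d1:-→d2:-→d3:-→d4:-→d5:-→d6:-→d7:-→d8:H2 -> H2
  + 10.232.21.75/32 (H4) depth=32
  + 41.163.138.9/32 (H6) depth=32
  lookup 10.232.0.1: bits 0000101011101000000 walk d0:H3→d1:-→d2:-→d3:-→d4:-→d5:-→d6:-→d7:-→d8:-→d9:-→d10:-→d11:H6→d12:-→d13:-→d14:-→d15:-→d16:-→d17:-→d18:-→d19:H3 -> H3
  lookup 70.206.227.128: bits 0100011011001110111000111000 walk d0:H3→d1:-→d2:-→d3:-→d4:-→d5:-→d6:-→d7:-→d8:H2→d9:-→d10:-→d11:-→d12:H6→d13:-→d14:-→d15:-→d16:-→d17:-→d18:-→d19:-→d20:-→d21:-→d22:-→d23:-→d24:H2→d25:-→d26:-→d27:-→d28:H0 -> H0
  lookup 70.192.119.213: bits 010001101100 walk d0:H3→d1:-→d2:-→d3:-→d4:-→d5:-→d6:-→d7:-→d8:H2→d9:-→d10:-→d11:-→d12:H6 -> H6
  del 41.163.138.9/32 (clear depth 32)
  + 231.0.0.0/8 (H5) depth=8
  + 41.160.0.0/12 (H3) depth=12
  lookup 236.236.39.111: bits 1110 walk d0:H3→d1:-→d2:-→d3:-→d4:- -> H3
  + 41.163.138.0/28 (H0) depth=28
  + 10.232.21.0/24 (H2) depth=24
  del 41.163.138.0/28 (clear depth 28)
  lookup 10.232.21.75: bits 00001010111010000001010101001011 walk d0:H3→d1:-→d2:-→d3:-→d4:-→d5:-→d6:-→d7:-→d8:-→d9:-→d10:-→d11:H6→d12:-→d13:-→d14:-→d15:-→d16:-→d17:-→d18:-→d19:H3→d20:-→d21:-→d22:-→d23:-→d24:H2→d25:-→d26:-→d27:-→d28:-→d29:-→d30:-→d31:-→d32:H4 -> H4
  + 70.192.0.0/11 (H0) depth=11
  + 10.232.21.75/32 (H3) depth=32
  + 70.192.0.0/10 (H6) depth=10
  del 70.206.227.128/28 (clear depth 28)
  lookup 41.161.230.1: bits 00101001101000 walk d0:H3→d1:-→d2:-→d3:-→d4:-→d5:-→d6:-→d7:-→d8:-→d9:-→d10:-→d11:-→d12:H3→d13:-→d14:- -> H3
  lookup 10.232.0.6: bits 0000101011101000000 walk d0:H3→d1:-→d2:-→d3:-→d4:-→d5:-→d6:-→d7:-→d8:-→d9:-→d10:-→d11:H6→d12:-→d13:-→d14:-→d15:-→d16:-→d17:-→d18:-→d19:H3 -> H3
  + 70.192.0.0/12 (H1) depth=12

== LOOKUPS ==
["no-route","H0","H3","H0","H3","H2","H3","H0","H6","H3","H4","H3","H3"]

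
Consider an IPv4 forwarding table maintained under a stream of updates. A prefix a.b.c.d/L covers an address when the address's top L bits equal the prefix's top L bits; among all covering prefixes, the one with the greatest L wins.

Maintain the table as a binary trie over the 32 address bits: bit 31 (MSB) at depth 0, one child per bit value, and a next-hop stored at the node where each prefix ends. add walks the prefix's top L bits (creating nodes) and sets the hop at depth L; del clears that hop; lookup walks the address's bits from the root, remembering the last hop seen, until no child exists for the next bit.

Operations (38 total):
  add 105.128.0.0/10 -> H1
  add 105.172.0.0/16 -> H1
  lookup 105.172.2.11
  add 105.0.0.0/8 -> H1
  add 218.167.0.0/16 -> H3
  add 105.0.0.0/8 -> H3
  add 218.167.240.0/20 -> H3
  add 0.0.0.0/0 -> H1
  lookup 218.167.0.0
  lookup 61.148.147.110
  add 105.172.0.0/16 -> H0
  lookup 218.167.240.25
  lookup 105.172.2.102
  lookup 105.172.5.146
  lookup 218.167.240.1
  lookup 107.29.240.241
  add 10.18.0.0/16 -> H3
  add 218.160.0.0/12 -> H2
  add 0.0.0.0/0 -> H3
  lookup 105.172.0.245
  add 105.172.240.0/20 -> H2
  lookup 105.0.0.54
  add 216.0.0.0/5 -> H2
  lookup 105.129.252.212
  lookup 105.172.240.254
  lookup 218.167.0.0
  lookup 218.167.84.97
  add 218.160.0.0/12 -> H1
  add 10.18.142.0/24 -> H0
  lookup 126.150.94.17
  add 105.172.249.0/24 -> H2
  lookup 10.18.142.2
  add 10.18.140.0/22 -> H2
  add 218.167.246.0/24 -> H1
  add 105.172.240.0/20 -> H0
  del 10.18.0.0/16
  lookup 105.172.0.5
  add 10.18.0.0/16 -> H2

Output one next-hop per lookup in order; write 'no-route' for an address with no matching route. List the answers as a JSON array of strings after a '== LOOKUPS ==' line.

Apply in order:
  add 105.128.0.0/10 -> H1 at depth 10
  add 105.172.0.0/16 -> H1 at depth 16
  lookup 105.172.2.11: bits 0110100110101100 walk d0:-→d1:-→d2:-→d3:-→d4:-→d5:-→d6:-→d7:-→d8:-→d9:-→d10:H1→d11:-→d12:-→d13:-→d14:-→d15:-→d16:H1 -> H1
  add 105.0.0.0/8 -> H1 at depth 8
  add 218.167.0.0/16 -> H3 at depth 16
  add 105.0.0.0/8 -> H3 at depth 8
  add 218.167.240.0/20 -> H3 at depth 20
  add 0.0.0.0/0 -> H1 at depth 0
  lookup 218.167.0.0: bits 1101101010100111 walk d0:H1→d1:-→d2:-→d3:-→d4:-→d5:-→d6:-→d7:-→d8:-→d9:-→d10:-→d11:-→d12:-→d13:-→d14:-→d15:-→d16:H3 -> H3
  lookup 61.148.147.110: bits 0 walk d0:H1→d1:- -> H1
  add 105.172.0.0/16 -> H0 at depth 16
  lookup 218.167.240.25: bits 11011010101001111111 walk d0:H1→d1:-→d2:-→d3:-→d4:-→d5:-→d6:-→d7:-→d8:-→d9:-→d10:-→d11:-→d12:-→d13:-→d14:-→d15:-→d16:H3→d17:-→d18:-→d19:-→d20:H3 -> H3
  lookup 105.172.2.102: bits 0110100110101100 walk d0:H1→d1:-→d2:-→d3:-→d4:-→d5:-→d6:-→d7:-→d8:H3→d9:-→d10:H1→d11:-→d12:-→d13:-→d14:-→d15:-→d16:H0 -> H0
  lookup 105.172.5.146: bits 0110100110101100 walk d0:H1→d1:-→d2:-→d3:-→d4:-→d5:-→d6:-→d7:-→d8:H3→d9:-→d10:H1→d11:-→d12:-→d13:-→d14:-→d15:-→d16:H0 -> H0
  lookup 218.167.240.1: bits 11011010101001111111 walk d0:H1→d1:-→d2:-→d3:-→d4:-→d5:-→d6:-→d7:-→d8:-→d9:-→d10:-→d11:-→d12:-→d13:-→d14:-→d15:-→d16:H3→d17:-→d18:-→d19:-→d20:H3 -> H3
  lookup 107.29.240.241: bits 011010 walk d0:H1→d1:-→d2:-→d3:-→d4:-→d5:-→d6:- -> H1
  add 10.18.0.0/16 -> H3 at depth 16
  add 218.160.0.0/12 -> H2 at depth 12
  add 0.0.0.0/0 -> H3 at depth 0
  lookup 105.172.0.245: bits 0110100110101100 walk d0:H3→d1:-→d2:-→d3:-→d4:-→d5:-→d6:-→d7:-→d8:H3→d9:-→d10:H1→d11:-→d12:-→d13:-→d14:-→d15:-→d16:H0 -> H0
  add 105.172.240.0/20 -> H2 at depth 20
  lookup 105.0.0.54: bits 01101001 walk d0:H3→d1:-→d2:-→d3:-→d4:-→d5:-→d6:-→d7:-→d8:H3 -> H3
  add 216.0.0.0/5 -> H2 at depth 5
  lookup 105.129.252.212: bits 0110100110 walk d0:H3→d1:-→d2:-→d3:-→d4:-→d5:-→d6:-→d7:-→d8:H3→d9:-→d10:H1 -> H1
  lookup 105.172.240.254: bits 01101001101011001111 walk d0:H3→d1:-→d2:-→d3:-→d4:-→d5:-→d6:-→d7:-→d8:H3→d9:-→d10:H1→d11:-→d12:-→d13:-→d14:-→d15:-→d16:H0→d17:-→d18:-→d19:-→d20:H2 -> H2
  lookup 218.167.0.0: bits 1101101010100111 walk d0:H3→d1:-→d2:-→d3:-→d4:-→d5:H2→d6:-→d7:-→d8:-→d9:-→d10:-→d11:-→d12:H2→d13:-→d14:-→d15:-→d16:H3 -> H3
  lookup 218.167.84.97: bits 1101101010100111 walk d0:H3→d1:-→d2:-→d3:-→d4:-→d5:H2→d6:-→d7:-→d8:-→d9:-→d10:-→d11:-→d12:H2→d13:-→d14:-→d15:-→d16:H3 -> H3
  add 218.160.0.0/12 -> H1 at depth 12
  add 10.18.142.0/24 -> H0 at depth 24
  lookup 126.150.94.17: bits 011 walk d0:H3→d1:-→d2:-→d3:- -> H3
  add 105.172.249.0/24 -> H2 at depth 24
  lookup 10.18.142.2: bits 000010100001001010001110 walk d0:H3→d1:-→d2:-→d3:-→d4:-→d5:-→d6:-→d7:-→d8:-→d9:-→d10:-→d11:-→d12:-→d13:-→d14:-→d15:-→d16:H3→d17:-→d18:-→d19:-→d20:-→d21:-→d22:-→d23:-→d24:H0 -> H0
  add 10.18.140.0/22 -> H2 at depth 22
  add 218.167.246.0/24 -> H1 at depth 24
  add 105.172.240.0/20 -> H0 at depth 20
  del 10.18.0.0/16 (clear depth 16)
  lookup 105.172.0.5: bits 0110100110101100 walk d0:H3→d1:-→d2:-→d3:-→d4:-→d5:-→d6:-→d7:-→d8:H3→d9:-→d10:H1→d11:-→d12:-→d13:-→d14:-→d15:-→d16:H0 -> H0
  add 10.18.0.0/16 -> H2 at depth 16

== LOOKUPS ==
["H1","H3","H1","H3","H0","H0","H3","H1","H0","H3","H1","H2","H3","H3","H3","H0","H0"]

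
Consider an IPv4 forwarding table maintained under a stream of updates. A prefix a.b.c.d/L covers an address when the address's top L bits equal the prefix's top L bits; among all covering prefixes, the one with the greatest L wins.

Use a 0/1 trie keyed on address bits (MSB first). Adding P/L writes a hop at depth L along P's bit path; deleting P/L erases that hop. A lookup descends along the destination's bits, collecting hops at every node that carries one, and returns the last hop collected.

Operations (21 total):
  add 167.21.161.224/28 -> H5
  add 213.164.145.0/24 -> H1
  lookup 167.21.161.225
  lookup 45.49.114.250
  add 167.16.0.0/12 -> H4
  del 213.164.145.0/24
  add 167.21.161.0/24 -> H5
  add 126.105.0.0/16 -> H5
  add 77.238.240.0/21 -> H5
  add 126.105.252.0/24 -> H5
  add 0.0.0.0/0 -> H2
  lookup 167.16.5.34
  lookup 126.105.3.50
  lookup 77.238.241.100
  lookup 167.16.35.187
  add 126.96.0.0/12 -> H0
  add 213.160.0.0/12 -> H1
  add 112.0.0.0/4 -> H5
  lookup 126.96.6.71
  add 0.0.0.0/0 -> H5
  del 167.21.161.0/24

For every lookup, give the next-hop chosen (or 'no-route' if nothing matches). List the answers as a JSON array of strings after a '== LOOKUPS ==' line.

Process each operation:
  + 167.21.161.224/28 (H5) depth=28
  + 213.164.145.0/24 (H1) depth=24
  ? 167.21.161.225  path d0:-→d1:-→d2:-→d3:-→d4:-→d5:-→d6:-→d7:-→d8:-→d9:-→d10:-→d11:-→d12:-→d13:-→d14:-→d15:-→d16:-→d17:-→d18:-→d19:-→d20:-→d21:-→d22:-→d23:-→d24:-→d25:-→d26:-→d27:-→d28:H5  best=H5
  ? 45.49.114.250  path d0:-  best=no-route
  + 167.16.0.0/12 (H4) depth=12
  del 213.164.145.0/24 (clear depth 24)
  + 167.21.161.0/24 (H5) depth=24
  + 126.105.0.0/16 (H5) depth=16
  + 77.238.240.0/21 (H5) depth=21
  + 126.105.252.0/24 (H5) depth=24
  + 0.0.0.0/0 (H2) depth=0
  ? 167.16.5.34  path d0:H2→d1:-→d2:-→d3:-→d4:-→d5:-→d6:-→d7:-→d8:-→d9:-→d10:-→d11:-→d12:H4→d13:-  best=H4
  ? 126.105.3.50  path d0:H2→d1:-→d2:-→d3:-→d4:-→d5:-→d6:-→d7:-→d8:-→d9:-→d10:-→d11:-→d12:-→d13:-→d14:-→d15:-→d16:H5  best=H5
  ? 77.238.241.100  path d0:H2→d1:-→d2:-→d3:-→d4:-→d5:-→d6:-→d7:-→d8:-→d9:-→d10:-→d11:-→d12:-→d13:-→d14:-→d15:-→d16:-→d17:-→d18:-→d19:-→d20:-→d21:H5  best=H5
  ? 167.16.35.187  path d0:H2→d1:-→d2:-→d3:-→d4:-→d5:-→d6:-→d7:-→d8:-→d9:-→d10:-→d11:-→d12:H4→d13:-  best=H4
  + 126.96.0.0/12 (H0) depth=12
  + 213.160.0.0/12 (H1) depth=12
  + 112.0.0.0/4 (H5) depth=4
  ? 126.96.6.71  path d0:H2→d1:-→d2:-→d3:-→d4:H5→d5:-→d6:-→d7:-→d8:-→d9:-→d10:-→d11:-→d12:H0  best=H0
  + 0.0.0.0/0 (H5) depth=0
  del 167.21.161.0/24 (clear depth 24)

== LOOKUPS ==
["H5","no-route","H4","H5","H5","H4","H0"]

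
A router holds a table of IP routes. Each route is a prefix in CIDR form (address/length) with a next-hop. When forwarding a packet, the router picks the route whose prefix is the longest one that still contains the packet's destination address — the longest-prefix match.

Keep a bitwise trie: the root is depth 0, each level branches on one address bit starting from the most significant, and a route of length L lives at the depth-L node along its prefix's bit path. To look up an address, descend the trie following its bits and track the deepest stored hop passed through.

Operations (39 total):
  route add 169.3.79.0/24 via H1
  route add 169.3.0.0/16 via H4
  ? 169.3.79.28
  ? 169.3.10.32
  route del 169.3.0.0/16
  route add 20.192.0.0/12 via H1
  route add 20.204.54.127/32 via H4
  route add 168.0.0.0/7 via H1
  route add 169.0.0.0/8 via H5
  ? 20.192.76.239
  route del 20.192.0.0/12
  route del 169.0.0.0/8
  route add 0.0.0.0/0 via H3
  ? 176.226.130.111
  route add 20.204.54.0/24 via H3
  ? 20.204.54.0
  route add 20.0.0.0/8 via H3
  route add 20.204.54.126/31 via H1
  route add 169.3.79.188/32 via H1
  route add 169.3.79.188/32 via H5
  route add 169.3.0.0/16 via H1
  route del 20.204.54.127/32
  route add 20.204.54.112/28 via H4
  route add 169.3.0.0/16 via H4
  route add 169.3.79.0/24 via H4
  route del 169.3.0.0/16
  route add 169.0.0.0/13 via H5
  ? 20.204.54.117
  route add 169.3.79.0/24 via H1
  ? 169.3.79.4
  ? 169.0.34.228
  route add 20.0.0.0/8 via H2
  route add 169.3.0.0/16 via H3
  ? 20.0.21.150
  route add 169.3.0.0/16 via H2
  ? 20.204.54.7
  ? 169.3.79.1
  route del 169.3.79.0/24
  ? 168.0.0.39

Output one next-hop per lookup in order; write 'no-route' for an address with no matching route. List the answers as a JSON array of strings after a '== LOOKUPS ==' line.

Process each operation:
  add 169.3.79.0/24 -> H1 at depth 24
  add 169.3.0.0/16 -> H4 at depth 16
  ? 169.3.79.28  path d0:-→d1:-→d2:-→d3:-→d4:-→d5:-→d6:-→d7:-→d8:-→d9:-→d10:-→d11:-→d12:-→d13:-→d14:-→d15:-→d16:H4→d17:-→d18:-→d19:-→d20:-→d21:-→d22:-→d23:-→d24:H1  best=H1
  ? 169.3.10.32  path d0:-→d1:-→d2:-→d3:-→d4:-→d5:-→d6:-→d7:-→d8:-→d9:-→d10:-→d11:-→d12:-→d13:-→d14:-→d15:-→d16:H4→d17:-  best=H4
  del 169.3.0.0/16 (clear depth 16)
  add 20.192.0.0/12 -> H1 at depth 12
  add 20.204.54.127/32 -> H4 at depth 32
  add 168.0.0.0/7 -> H1 at depth 7
  add 169.0.0.0/8 -> H5 at depth 8
  ? 20.192.76.239  path d0:-→d1:-→d2:-→d3:-→d4:-→d5:-→d6:-→d7:-→d8:-→d9:-→d10:-→d11:-→d12:H1  best=H1
  del 20.192.0.0/12 (clear depth 12)
  del 169.0.0.0/8 (clear depth 8)
  add 0.0.0.0/0 -> H3 at depth 0
  ? 176.226.130.111  path d0:H3→d1:-→d2:-→d3:-  best=H3
  add 20.204.54.0/24 -> H3 at depth 24
  ? 20.204.54.0  path d0:H3→d1:-→d2:-→d3:-→d4:-→d5:-→d6:-→d7:-→d8:-→d9:-→d10:-→d11:-→d12:-→d13:-→d14:-→d15:-→d16:-→d17:-→d18:-→d19:-→d20:-→d21:-→d22:-→d23:-→d24:H3→d25:-  best=H3
  add 20.0.0.0/8 -> H3 at depth 8
  add 20.204.54.126/31 -> H1 at depth 31
  add 169.3.79.188/32 -> H1 at depth 32
  add 169.3.79.188/32 -> H5 at depth 32
  add 169.3.0.0/16 -> H1 at depth 16
  del 20.204.54.127/32 (clear depth 32)
  add 20.204.54.112/28 -> H4 at depth 28
  add 169.3.0.0/16 -> H4 at depth 16
  add 169.3.79.0/24 -> H4 at depth 24
  del 169.3.0.0/16 (clear depth 16)
  add 169.0.0.0/13 -> H5 at depth 13
  ? 20.204.54.117  path d0:H3→d1:-→d2:-→d3:-→d4:-→d5:-→d6:-→d7:-→d8:H3→d9:-→d10:-→d11:-→d12:-→d13:-→d14:-→d15:-→d16:-→d17:-→d18:-→d19:-→d20:-→d21:-→d22:-→d23:-→d24:H3→d25:-→d26:-→d27:-→d28:H4  best=H4
  add 169.3.79.0/24 -> H1 at depth 24
  ? 169.3.79.4  path d0:H3→d1:-→d2:-→d3:-→d4:-→d5:-→d6:-→d7:H1→d8:-→d9:-→d10:-→d11:-→d12:-→d13:H5→d14:-→d15:-→d16:-→d17:-→d18:-→d19:-→d20:-→d21:-→d22:-→d23:-→d24:H1  best=H1
  ? 169.0.34.228  path d0:H3→d1:-→d2:-→d3:-→d4:-→d5:-→d6:-→d7:H1→d8:-→d9:-→d10:-→d11:-→d12:-→d13:H5→d14:-  best=H5
  add 20.0.0.0/8 -> H2 at depth 8
  add 169.3.0.0/16 -> H3 at depth 16
  ? 20.0.21.150  path d0:H3→d1:-→d2:-→d3:-→d4:-→d5:-→d6:-→d7:-→d8:H2  best=H2
  add 169.3.0.0/16 -> H2 at depth 16
  ? 20.204.54.7  path d0:H3→d1:-→d2:-→d3:-→d4:-→d5:-→d6:-→d7:-→d8:H2→d9:-→d10:-→d11:-→d12:-→d13:-→d14:-→d15:-→d16:-→d17:-→d18:-→d19:-→d20:-→d21:-→d22:-→d23:-→d24:H3→d25:-  best=H3
  ? 169.3.79.1  path d0:H3→d1:-→d2:-→d3:-→d4:-→d5:-→d6:-→d7:H1→d8:-→d9:-→d10:-→d11:-→d12:-→d13:H5→d14:-→d15:-→d16:H2→d17:-→d18:-→d19:-→d20:-→d21:-→d22:-→d23:-→d24:H1  best=H1
  del 169.3.79.0/24 (clear depth 24)
  ? 168.0.0.39  path d0:H3→d1:-→d2:-→d3:-→d4:-→d5:-→d6:-→d7:H1  best=H1

== LOOKUPS ==
["H1","H4","H1","H3","H3","H4","H1","H5","H2","H3","H1","H1"]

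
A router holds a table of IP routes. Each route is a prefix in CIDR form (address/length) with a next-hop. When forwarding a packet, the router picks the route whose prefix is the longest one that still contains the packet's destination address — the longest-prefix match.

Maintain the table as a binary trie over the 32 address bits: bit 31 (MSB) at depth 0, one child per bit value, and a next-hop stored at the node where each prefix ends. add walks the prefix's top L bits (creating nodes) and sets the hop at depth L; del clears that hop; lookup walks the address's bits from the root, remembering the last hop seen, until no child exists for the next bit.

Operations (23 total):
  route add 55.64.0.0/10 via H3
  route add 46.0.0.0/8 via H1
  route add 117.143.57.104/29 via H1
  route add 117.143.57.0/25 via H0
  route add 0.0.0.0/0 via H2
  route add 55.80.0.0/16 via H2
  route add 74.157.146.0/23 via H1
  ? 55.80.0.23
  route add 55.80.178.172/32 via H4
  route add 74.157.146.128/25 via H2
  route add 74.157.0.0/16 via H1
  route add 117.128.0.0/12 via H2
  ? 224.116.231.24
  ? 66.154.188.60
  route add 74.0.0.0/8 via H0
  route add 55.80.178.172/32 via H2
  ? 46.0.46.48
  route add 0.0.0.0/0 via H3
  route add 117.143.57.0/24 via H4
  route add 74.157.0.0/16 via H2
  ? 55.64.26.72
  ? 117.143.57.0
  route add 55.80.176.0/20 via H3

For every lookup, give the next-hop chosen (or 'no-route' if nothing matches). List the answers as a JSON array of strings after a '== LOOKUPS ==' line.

Apply in order:
  + 55.64.0.0/10 (H3) depth=10
  + 46.0.0.0/8 (H1) depth=8
  + 117.143.57.104/29 (H1) depth=29
  + 117.143.57.0/25 (H0) depth=25
  + 0.0.0.0/0 (H2) depth=0
  + 55.80.0.0/16 (H2) depth=16
  + 74.157.146.0/23 (H1) depth=23
  ? 55.80.0.23  path d0:H2→d1:-→d2:-→d3:-→d4:-→d5:-→d6:-→d7:-→d8:-→d9:-→d10:H3→d11:-→d12:-→d13:-→d14:-→d15:-→d16:H2  best=H2
  + 55.80.178.172/32 (H4) depth=32
  + 74.157.146.128/25 (H2) depth=25
  + 74.157.0.0/16 (H1) depth=16
  + 117.128.0.0/12 (H2) depth=12
  ? 224.116.231.24  path d0:H2  best=H2
  ? 66.154.188.60  path d0:H2→d1:-→d2:-→d3:-→d4:-  best=H2
  + 74.0.0.0/8 (H0) depth=8
  + 55.80.178.172/32 (H2) depth=32
  ? 46.0.46.48  path d0:H2→d1:-→d2:-→d3:-→d4:-→d5:-→d6:-→d7:-→d8:H1  best=H1
  + 0.0.0.0/0 (H3) depth=0
  + 117.143.57.0/24 (H4) depth=24
  + 74.157.0.0/16 (H2) depth=16
  ? 55.64.26.72  path d0:H3→d1:-→d2:-→d3:-→d4:-→d5:-→d6:-→d7:-→d8:-→d9:-→d10:H3→d11:-  best=H3
  ? 117.143.57.0  path d0:H3→d1:-→d2:-→d3:-→d4:-→d5:-→d6:-→d7:-→d8:-→d9:-→d10:-→d11:-→d12:H2→d13:-→d14:-→d15:-→d16:-→d17:-→d18:-→d19:-→d20:-→d21:-→d22:-→d23:-→d24:H4→d25:H0  best=H0
  + 55.80.176.0/20 (H3) depth=20

== LOOKUPS ==
["H2","H2","H2","H1","H3","H0"]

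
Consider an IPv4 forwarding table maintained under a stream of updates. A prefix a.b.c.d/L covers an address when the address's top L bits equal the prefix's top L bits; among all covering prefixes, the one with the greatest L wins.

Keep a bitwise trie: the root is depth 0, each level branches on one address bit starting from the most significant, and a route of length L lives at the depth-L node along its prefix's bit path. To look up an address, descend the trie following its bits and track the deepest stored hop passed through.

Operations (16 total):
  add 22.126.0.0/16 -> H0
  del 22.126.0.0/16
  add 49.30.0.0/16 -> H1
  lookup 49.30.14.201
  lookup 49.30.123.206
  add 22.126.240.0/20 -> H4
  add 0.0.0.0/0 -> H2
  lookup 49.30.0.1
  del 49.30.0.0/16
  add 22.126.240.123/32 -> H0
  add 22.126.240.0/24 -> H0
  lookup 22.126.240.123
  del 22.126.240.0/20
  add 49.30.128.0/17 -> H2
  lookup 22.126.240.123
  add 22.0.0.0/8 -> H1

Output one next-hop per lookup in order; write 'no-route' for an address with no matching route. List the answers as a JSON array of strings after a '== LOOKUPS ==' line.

Trace:
  + 22.126.0.0/16 (H0) depth=16
  - 22.126.0.0/16 clear@16
  + 49.30.0.0/16 (H1) depth=16
  lookup 49.30.14.201: bits 0011000100011110 walk d0:-→d1:-→d2:-→d3:-→d4:-→d5:-→d6:-→d7:-→d8:-→d9:-→d10:-→d11:-→d12:-→d13:-→d14:-→d15:-→d16:H1 -> H1
  lookup 49.30.123.206: bits 0011000100011110 walk d0:-→d1:-→d2:-→d3:-→d4:-→d5:-→d6:-→d7:-→d8:-→d9:-→d10:-→d11:-→d12:-→d13:-→d14:-→d15:-→d16:H1 -> H1
  + 22.126.240.0/20 (H4) depth=20
  + 0.0.0.0/0 (H2) depth=0
  lookup 49.30.0.1: bits 0011000100011110 walk d0:H2→d1:-→d2:-→d3:-→d4:-→d5:-→d6:-→d7:-→d8:-→d9:-→d10:-→d11:-→d12:-→d13:-→d14:-→d15:-→d16:H1 -> H1
  - 49.30.0.0/16 clear@16
  + 22.126.240.123/32 (H0) depth=32
  + 22.126.240.0/24 (H0) depth=24
  lookup 22.126.240.123: bits 00010110011111101111000001111011 walk d0:H2→d1:-→d2:-→d3:-→d4:-→d5:-→d6:-→d7:-→d8:-→d9:-→d10:-→d11:-→d12:-→d13:-→d14:-→d15:-→d16:-→d17:-→d18:-→d19:-→d20:H4→d21:-→d22:-→d23:-→d24:H0→d25:-→d26:-→d27:-→d28:-→d29:-→d30:-→d31:-→d32:H0 -> H0
  - 22.126.240.0/20 clear@20
  + 49.30.128.0/17 (H2) depth=17
  lookup 22.126.240.123: bits 00010110011111101111000001111011 walk d0:H2→d1:-→d2:-→d3:-→d4:-→d5:-→d6:-→d7:-→d8:-→d9:-→d10:-→d11:-→d12:-→d13:-→d14:-→d15:-→d16:-→d17:-→d18:-→d19:-→d20:-→d21:-→d22:-→d23:-→d24:H0→d25:-→d26:-→d27:-→d28:-→d29:-→d30:-→d31:-→d32:H0 -> H0
  + 22.0.0.0/8 (H1) depth=8

== LOOKUPS ==
["H1","H1","H1","H0","H0"]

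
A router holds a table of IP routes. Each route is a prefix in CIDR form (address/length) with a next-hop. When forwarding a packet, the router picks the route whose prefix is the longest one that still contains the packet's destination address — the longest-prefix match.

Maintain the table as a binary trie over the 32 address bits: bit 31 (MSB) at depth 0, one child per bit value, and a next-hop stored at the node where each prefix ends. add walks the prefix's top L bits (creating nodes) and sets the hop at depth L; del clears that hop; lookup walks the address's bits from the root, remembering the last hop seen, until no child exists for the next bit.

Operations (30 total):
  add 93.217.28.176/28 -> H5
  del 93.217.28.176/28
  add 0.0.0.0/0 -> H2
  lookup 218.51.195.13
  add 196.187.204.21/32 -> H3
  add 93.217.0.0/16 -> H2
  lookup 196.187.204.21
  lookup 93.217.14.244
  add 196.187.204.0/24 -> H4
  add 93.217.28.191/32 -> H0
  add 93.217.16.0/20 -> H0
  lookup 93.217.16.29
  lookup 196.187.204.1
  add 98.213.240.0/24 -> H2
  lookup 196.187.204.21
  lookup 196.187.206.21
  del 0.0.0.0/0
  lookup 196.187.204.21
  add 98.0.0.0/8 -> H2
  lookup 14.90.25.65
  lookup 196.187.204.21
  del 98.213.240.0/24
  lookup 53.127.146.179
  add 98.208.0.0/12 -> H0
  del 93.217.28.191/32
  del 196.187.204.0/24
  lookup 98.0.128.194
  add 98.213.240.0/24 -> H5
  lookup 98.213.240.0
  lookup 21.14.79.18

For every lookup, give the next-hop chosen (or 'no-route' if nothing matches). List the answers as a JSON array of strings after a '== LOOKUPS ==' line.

Trace:
  + 93.217.28.176/28 (H5) depth=28
  del 93.217.28.176/28 (clear depth 28)
  + 0.0.0.0/0 (H2) depth=0
  lookup 218.51.195.13: bits ε walk d0:H2 -> H2
  + 196.187.204.21/32 (H3) depth=32
  + 93.217.0.0/16 (H2) depth=16
  lookup 196.187.204.21: bits 11000100101110111100110000010101 walk d0:H2→d1:-→d2:-→d3:-→d4:-→d5:-→d6:-→d7:-→d8:-→d9:-→d10:-→d11:-→d12:-→d13:-→d14:-→d15:-→d16:-→d17:-→d18:-→d19:-→d20:-→d21:-→d22:-→d23:-→d24:-→d25:-→d26:-→d27:-→d28:-→d29:-→d30:-→d31:-→d32:H3 -> H3
  lookup 93.217.14.244: bits 0101110111011001000 walk d0:H2→d1:-→d2:-→d3:-→d4:-→d5:-→d6:-→d7:-→d8:-→d9:-→d10:-→d11:-→d12:-→d13:-→d14:-→d15:-→d16:H2→d17:-→d18:-→d19:- -> H2
  + 196.187.204.0/24 (H4) depth=24
  + 93.217.28.191/32 (H0) depth=32
  + 93.217.16.0/20 (H0) depth=20
  lookup 93.217.16.29: bits 01011101110110010001 walk d0:H2→d1:-→d2:-→d3:-→d4:-→d5:-→d6:-→d7:-→d8:-→d9:-→d10:-→d11:-→d12:-→d13:-→d14:-→d15:-→d16:H2→d17:-→d18:-→d19:-→d20:H0 -> H0
  lookup 196.187.204.1: bits 110001001011101111001100000 walk d0:H2→d1:-→d2:-→d3:-→d4:-→d5:-→d6:-→d7:-→d8:-→d9:-→d10:-→d11:-→d12:-→d13:-→d14:-→d15:-→d16:-→d17:-→d18:-→d19:-→d20:-→d21:-→d22:-→d23:-→d24:H4→d25:-→d26:-→d27:- -> H4
  + 98.213.240.0/24 (H2) depth=24
  lookup 196.187.204.21: bits 11000100101110111100110000010101 walk d0:H2→d1:-→d2:-→d3:-→d4:-→d5:-→d6:-→d7:-→d8:-→d9:-→d10:-→d11:-→d12:-→d13:-→d14:-→d15:-→d16:-→d17:-→d18:-→d19:-→d20:-→d21:-→d22:-→d23:-→d24:H4→d25:-→d26:-→d27:-→d28:-→d29:-→d30:-→d31:-→d32:H3 -> H3
  lookup 196.187.206.21: bits 1100010010111011110011 walk d0:H2→d1:-→d2:-→d3:-→d4:-→d5:-→d6:-→d7:-→d8:-→d9:-→d10:-→d11:-→d12:-→d13:-→d14:-→d15:-→d16:-→d17:-→d18:-→d19:-→d20:-→d21:-→d22:- -> H2
  del 0.0.0.0/0 (clear depth 0)
  lookup 196.187.204.21: bits 11000100101110111100110000010101 walk d0:-→d1:-→d2:-→d3:-→d4:-→d5:-→d6:-→d7:-→d8:-→d9:-→d10:-→d11:-→d12:-→d13:-→d14:-→d15:-→d16:-→d17:-→d18:-→d19:-→d20:-→d21:-→d22:-→d23:-→d24:H4→d25:-→d26:-→d27:-→d28:-→d29:-→d30:-→d31:-→d32:H3 -> H3
  + 98.0.0.0/8 (H2) depth=8
  lookup 14.90.25.65: bits 0 walk d0:-→d1:- -> no-route
  lookup 196.187.204.21: bits 11000100101110111100110000010101 walk d0:-→d1:-→d2:-→d3:-→d4:-→d5:-→d6:-→d7:-→d8:-→d9:-→d10:-→d11:-→d12:-→d13:-→d14:-→d15:-→d16:-→d17:-→d18:-→d19:-→d20:-→d21:-→d22:-→d23:-→d24:H4→d25:-→d26:-→d27:-→d28:-→d29:-→d30:-→d31:-→d32:H3 -> H3
  del 98.213.240.0/24 (clear depth 24)
  lookup 53.127.146.179: bits 0 walk d0:-→d1:- -> no-route
  + 98.208.0.0/12 (H0) depth=12
  del 93.217.28.191/32 (clear depth 32)
  del 196.187.204.0/24 (clear depth 24)
  lookup 98.0.128.194: bits 01100010 walk d0:-→d1:-→d2:-→d3:-→d4:-→d5:-→d6:-→d7:-→d8:H2 -> H2
  + 98.213.240.0/24 (H5) depth=24
  lookup 98.213.240.0: bits 011000101101010111110000 walk d0:-→d1:-→d2:-→d3:-→d4:-→d5:-→d6:-→d7:-→d8:H2→d9:-→d10:-→d11:-→d12:H0→d13:-→d14:-→d15:-→d16:-→d17:-→d18:-→d19:-→d20:-→d21:-→d22:-→d23:-→d24:H5 -> H5
  lookup 21.14.79.18: bits 0 walk d0:-→d1:- -> no-route

== LOOKUPS ==
["H2","H3","H2","H0","H4","H3","H2","H3","no-route","H3","no-route","H2","H5","no-route"]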